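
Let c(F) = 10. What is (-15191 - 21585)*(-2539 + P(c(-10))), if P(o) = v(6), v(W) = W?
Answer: 93153608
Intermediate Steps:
P(o) = 6
(-15191 - 21585)*(-2539 + P(c(-10))) = (-15191 - 21585)*(-2539 + 6) = -36776*(-2533) = 93153608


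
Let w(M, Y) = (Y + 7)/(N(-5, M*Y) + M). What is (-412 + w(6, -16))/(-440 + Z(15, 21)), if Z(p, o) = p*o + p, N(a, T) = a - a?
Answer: 827/220 ≈ 3.7591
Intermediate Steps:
N(a, T) = 0
Z(p, o) = p + o*p (Z(p, o) = o*p + p = p + o*p)
w(M, Y) = (7 + Y)/M (w(M, Y) = (Y + 7)/(0 + M) = (7 + Y)/M)
(-412 + w(6, -16))/(-440 + Z(15, 21)) = (-412 + (7 - 16)/6)/(-440 + 15*(1 + 21)) = (-412 + (⅙)*(-9))/(-440 + 15*22) = (-412 - 3/2)/(-440 + 330) = -827/2/(-110) = -827/2*(-1/110) = 827/220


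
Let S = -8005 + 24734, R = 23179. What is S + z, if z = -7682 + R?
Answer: 32226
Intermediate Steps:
z = 15497 (z = -7682 + 23179 = 15497)
S = 16729
S + z = 16729 + 15497 = 32226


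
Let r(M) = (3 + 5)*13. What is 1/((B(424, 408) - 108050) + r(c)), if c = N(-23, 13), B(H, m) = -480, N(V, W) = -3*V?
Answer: -1/108426 ≈ -9.2229e-6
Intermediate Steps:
c = 69 (c = -3*(-23) = 69)
r(M) = 104 (r(M) = 8*13 = 104)
1/((B(424, 408) - 108050) + r(c)) = 1/((-480 - 108050) + 104) = 1/(-108530 + 104) = 1/(-108426) = -1/108426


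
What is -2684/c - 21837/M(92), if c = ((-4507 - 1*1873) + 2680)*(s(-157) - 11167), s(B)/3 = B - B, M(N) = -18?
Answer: 75188244499/61976850 ≈ 1213.2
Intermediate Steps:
s(B) = 0 (s(B) = 3*(B - B) = 3*0 = 0)
c = 41317900 (c = ((-4507 - 1*1873) + 2680)*(0 - 11167) = ((-4507 - 1873) + 2680)*(-11167) = (-6380 + 2680)*(-11167) = -3700*(-11167) = 41317900)
-2684/c - 21837/M(92) = -2684/41317900 - 21837/(-18) = -2684*1/41317900 - 21837*(-1/18) = -671/10329475 + 7279/6 = 75188244499/61976850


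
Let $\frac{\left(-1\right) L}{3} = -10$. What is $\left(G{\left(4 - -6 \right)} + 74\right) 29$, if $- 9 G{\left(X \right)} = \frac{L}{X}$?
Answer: $\frac{6409}{3} \approx 2136.3$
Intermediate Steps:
$L = 30$ ($L = \left(-3\right) \left(-10\right) = 30$)
$G{\left(X \right)} = - \frac{10}{3 X}$ ($G{\left(X \right)} = - \frac{30 \frac{1}{X}}{9} = - \frac{10}{3 X}$)
$\left(G{\left(4 - -6 \right)} + 74\right) 29 = \left(- \frac{10}{3 \left(4 - -6\right)} + 74\right) 29 = \left(- \frac{10}{3 \left(4 + 6\right)} + 74\right) 29 = \left(- \frac{10}{3 \cdot 10} + 74\right) 29 = \left(\left(- \frac{10}{3}\right) \frac{1}{10} + 74\right) 29 = \left(- \frac{1}{3} + 74\right) 29 = \frac{221}{3} \cdot 29 = \frac{6409}{3}$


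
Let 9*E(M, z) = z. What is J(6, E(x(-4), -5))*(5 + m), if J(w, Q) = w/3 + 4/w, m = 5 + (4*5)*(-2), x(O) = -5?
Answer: -80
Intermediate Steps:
E(M, z) = z/9
m = -35 (m = 5 + 20*(-2) = 5 - 40 = -35)
J(w, Q) = 4/w + w/3 (J(w, Q) = w*(⅓) + 4/w = w/3 + 4/w = 4/w + w/3)
J(6, E(x(-4), -5))*(5 + m) = (4/6 + (⅓)*6)*(5 - 35) = (4*(⅙) + 2)*(-30) = (⅔ + 2)*(-30) = (8/3)*(-30) = -80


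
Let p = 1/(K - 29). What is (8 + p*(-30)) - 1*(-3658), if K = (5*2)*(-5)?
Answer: 289644/79 ≈ 3666.4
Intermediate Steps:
K = -50 (K = 10*(-5) = -50)
p = -1/79 (p = 1/(-50 - 29) = 1/(-79) = -1/79 ≈ -0.012658)
(8 + p*(-30)) - 1*(-3658) = (8 - 1/79*(-30)) - 1*(-3658) = (8 + 30/79) + 3658 = 662/79 + 3658 = 289644/79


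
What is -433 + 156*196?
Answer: 30143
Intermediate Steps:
-433 + 156*196 = -433 + 30576 = 30143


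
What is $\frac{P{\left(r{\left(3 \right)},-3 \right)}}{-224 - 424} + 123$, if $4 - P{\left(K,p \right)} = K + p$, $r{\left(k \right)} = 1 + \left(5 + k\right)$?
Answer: $\frac{39853}{324} \approx 123.0$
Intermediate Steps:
$r{\left(k \right)} = 6 + k$
$P{\left(K,p \right)} = 4 - K - p$ ($P{\left(K,p \right)} = 4 - \left(K + p\right) = 4 - K - p$)
$\frac{P{\left(r{\left(3 \right)},-3 \right)}}{-224 - 424} + 123 = \frac{4 - \left(6 + 3\right) - -3}{-224 - 424} + 123 = \frac{4 - 9 + 3}{-648} + 123 = \left(4 - 9 + 3\right) \left(- \frac{1}{648}\right) + 123 = \left(-2\right) \left(- \frac{1}{648}\right) + 123 = \frac{1}{324} + 123 = \frac{39853}{324}$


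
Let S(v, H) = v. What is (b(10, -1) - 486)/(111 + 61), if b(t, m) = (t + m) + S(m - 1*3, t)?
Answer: -481/172 ≈ -2.7965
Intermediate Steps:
b(t, m) = -3 + t + 2*m (b(t, m) = (t + m) + (m - 1*3) = (m + t) + (m - 3) = (m + t) + (-3 + m) = -3 + t + 2*m)
(b(10, -1) - 486)/(111 + 61) = ((-3 + 10 + 2*(-1)) - 486)/(111 + 61) = ((-3 + 10 - 2) - 486)/172 = (5 - 486)*(1/172) = -481*1/172 = -481/172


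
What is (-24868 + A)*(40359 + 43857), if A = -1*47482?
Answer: -6093027600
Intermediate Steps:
A = -47482
(-24868 + A)*(40359 + 43857) = (-24868 - 47482)*(40359 + 43857) = -72350*84216 = -6093027600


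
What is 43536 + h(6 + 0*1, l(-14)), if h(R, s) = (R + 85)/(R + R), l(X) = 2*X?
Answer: 522523/12 ≈ 43544.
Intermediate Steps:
h(R, s) = (85 + R)/(2*R) (h(R, s) = (85 + R)/((2*R)) = (85 + R)*(1/(2*R)) = (85 + R)/(2*R))
43536 + h(6 + 0*1, l(-14)) = 43536 + (85 + (6 + 0*1))/(2*(6 + 0*1)) = 43536 + (85 + (6 + 0))/(2*(6 + 0)) = 43536 + (½)*(85 + 6)/6 = 43536 + (½)*(⅙)*91 = 43536 + 91/12 = 522523/12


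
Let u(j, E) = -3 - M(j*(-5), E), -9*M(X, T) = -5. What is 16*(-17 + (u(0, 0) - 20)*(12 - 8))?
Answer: -16016/9 ≈ -1779.6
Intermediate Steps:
M(X, T) = 5/9 (M(X, T) = -1/9*(-5) = 5/9)
u(j, E) = -32/9 (u(j, E) = -3 - 1*5/9 = -3 - 5/9 = -32/9)
16*(-17 + (u(0, 0) - 20)*(12 - 8)) = 16*(-17 + (-32/9 - 20)*(12 - 8)) = 16*(-17 - 212/9*4) = 16*(-17 - 848/9) = 16*(-1001/9) = -16016/9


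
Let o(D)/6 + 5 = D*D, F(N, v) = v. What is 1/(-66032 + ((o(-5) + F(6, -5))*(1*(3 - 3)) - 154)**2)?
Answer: -1/42316 ≈ -2.3632e-5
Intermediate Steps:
o(D) = -30 + 6*D**2 (o(D) = -30 + 6*(D*D) = -30 + 6*D**2)
1/(-66032 + ((o(-5) + F(6, -5))*(1*(3 - 3)) - 154)**2) = 1/(-66032 + (((-30 + 6*(-5)**2) - 5)*(1*(3 - 3)) - 154)**2) = 1/(-66032 + (((-30 + 6*25) - 5)*(1*0) - 154)**2) = 1/(-66032 + (((-30 + 150) - 5)*0 - 154)**2) = 1/(-66032 + ((120 - 5)*0 - 154)**2) = 1/(-66032 + (115*0 - 154)**2) = 1/(-66032 + (0 - 154)**2) = 1/(-66032 + (-154)**2) = 1/(-66032 + 23716) = 1/(-42316) = -1/42316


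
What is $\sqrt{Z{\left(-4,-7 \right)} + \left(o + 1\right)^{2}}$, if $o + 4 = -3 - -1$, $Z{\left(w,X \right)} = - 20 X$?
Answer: $\sqrt{165} \approx 12.845$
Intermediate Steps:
$o = -6$ ($o = -4 - 2 = -6$)
$\sqrt{Z{\left(-4,-7 \right)} + \left(o + 1\right)^{2}} = \sqrt{\left(-20\right) \left(-7\right) + \left(-6 + 1\right)^{2}} = \sqrt{140 + \left(-5\right)^{2}} = \sqrt{140 + 25} = \sqrt{165}$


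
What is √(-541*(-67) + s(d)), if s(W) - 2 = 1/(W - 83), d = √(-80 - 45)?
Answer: √((3008666 - 181245*I*√5)/(83 - 5*I*√5)) ≈ 190.39 - 0.e-6*I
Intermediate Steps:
d = 5*I*√5 (d = √(-125) = 5*I*√5 ≈ 11.18*I)
s(W) = 2 + 1/(-83 + W) (s(W) = 2 + 1/(W - 83) = 2 + 1/(-83 + W))
√(-541*(-67) + s(d)) = √(-541*(-67) + (-165 + 2*(5*I*√5))/(-83 + 5*I*√5)) = √(36247 + (-165 + 10*I*√5)/(-83 + 5*I*√5))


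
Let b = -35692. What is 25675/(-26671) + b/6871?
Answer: -1128354257/183256441 ≈ -6.1572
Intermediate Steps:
25675/(-26671) + b/6871 = 25675/(-26671) - 35692/6871 = 25675*(-1/26671) - 35692*1/6871 = -25675/26671 - 35692/6871 = -1128354257/183256441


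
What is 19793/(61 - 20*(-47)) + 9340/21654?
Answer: 218973481/10837827 ≈ 20.205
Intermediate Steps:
19793/(61 - 20*(-47)) + 9340/21654 = 19793/(61 + 940) + 9340*(1/21654) = 19793/1001 + 4670/10827 = 218973481/10837827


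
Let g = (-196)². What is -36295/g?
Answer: -5185/5488 ≈ -0.94479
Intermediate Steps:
g = 38416
-36295/g = -36295/38416 = -36295*1/38416 = -5185/5488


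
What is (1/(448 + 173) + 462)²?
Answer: 82313331409/385641 ≈ 2.1345e+5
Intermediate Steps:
(1/(448 + 173) + 462)² = (1/621 + 462)² = (286903/621)² = 82313331409/385641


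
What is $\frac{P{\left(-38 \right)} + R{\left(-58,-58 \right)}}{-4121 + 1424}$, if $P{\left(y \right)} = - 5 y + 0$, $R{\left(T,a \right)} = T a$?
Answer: $- \frac{3554}{2697} \approx -1.3178$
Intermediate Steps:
$P{\left(y \right)} = - 5 y$
$\frac{P{\left(-38 \right)} + R{\left(-58,-58 \right)}}{-4121 + 1424} = \frac{\left(-5\right) \left(-38\right) - -3364}{-4121 + 1424} = \frac{190 + 3364}{-2697} = 3554 \left(- \frac{1}{2697}\right) = - \frac{3554}{2697}$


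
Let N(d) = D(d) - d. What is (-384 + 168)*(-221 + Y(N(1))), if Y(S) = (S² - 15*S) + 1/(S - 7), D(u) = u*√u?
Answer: 334368/7 ≈ 47767.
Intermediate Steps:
D(u) = u^(3/2)
N(d) = d^(3/2) - d
Y(S) = S² + 1/(-7 + S) - 15*S (Y(S) = (S² - 15*S) + 1/(-7 + S) = S² + 1/(-7 + S) - 15*S)
(-384 + 168)*(-221 + Y(N(1))) = (-384 + 168)*(-221 + (1 + (1^(3/2) - 1*1)³ - 22*(1^(3/2) - 1*1)² + 105*(1^(3/2) - 1*1))/(-7 + (1^(3/2) - 1*1))) = -216*(-221 + (1 + (1 - 1)³ - 22*(1 - 1)² + 105*(1 - 1))/(-7 + (1 - 1))) = -216*(-221 + (1 + 0³ - 22*0² + 105*0)/(-7 + 0)) = -216*(-221 + (1 + 0 - 22*0 + 0)/(-7)) = -216*(-221 - (1 + 0 + 0 + 0)/7) = -216*(-221 - ⅐*1) = -216*(-221 - ⅐) = -216*(-1548/7) = 334368/7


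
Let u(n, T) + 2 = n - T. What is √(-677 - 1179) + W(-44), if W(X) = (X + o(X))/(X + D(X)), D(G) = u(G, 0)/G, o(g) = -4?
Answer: 352/315 + 8*I*√29 ≈ 1.1175 + 43.081*I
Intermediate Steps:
u(n, T) = -2 + n - T (u(n, T) = -2 + (n - T) = -2 + n - T)
D(G) = (-2 + G)/G (D(G) = (-2 + G - 1*0)/G = (-2 + G + 0)/G = (-2 + G)/G)
W(X) = (-4 + X)/(X + (-2 + X)/X) (W(X) = (X - 4)/(X + (-2 + X)/X) = (-4 + X)/(X + (-2 + X)/X))
√(-677 - 1179) + W(-44) = √(-677 - 1179) - 44*(-4 - 44)/(-2 - 44 + (-44)²) = √(-1856) - 44*(-48)/(-2 - 44 + 1936) = 8*I*√29 - 44*(-48)/1890 = 8*I*√29 - 44*1/1890*(-48) = 8*I*√29 + 352/315 = 352/315 + 8*I*√29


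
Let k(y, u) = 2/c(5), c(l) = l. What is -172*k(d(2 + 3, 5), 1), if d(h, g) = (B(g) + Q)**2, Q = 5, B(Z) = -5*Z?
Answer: -344/5 ≈ -68.800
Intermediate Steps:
d(h, g) = (5 - 5*g)**2 (d(h, g) = (-5*g + 5)**2 = (5 - 5*g)**2)
k(y, u) = 2/5
-172*k(d(2 + 3, 5), 1) = -172*2/5 = -344/5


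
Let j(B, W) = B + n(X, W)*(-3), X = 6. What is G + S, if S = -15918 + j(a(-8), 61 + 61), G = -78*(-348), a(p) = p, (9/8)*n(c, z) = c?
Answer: 11202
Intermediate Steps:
n(c, z) = 8*c/9
G = 27144
j(B, W) = -16 + B (j(B, W) = B + ((8/9)*6)*(-3) = B + (16/3)*(-3) = B - 16 = -16 + B)
S = -15942 (S = -15918 + (-16 - 8) = -15918 - 24 = -15942)
G + S = 27144 - 15942 = 11202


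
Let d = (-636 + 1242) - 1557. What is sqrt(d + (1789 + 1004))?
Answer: sqrt(1842) ≈ 42.919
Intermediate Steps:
d = -951 (d = 606 - 1557 = -951)
sqrt(d + (1789 + 1004)) = sqrt(-951 + (1789 + 1004)) = sqrt(-951 + 2793) = sqrt(1842)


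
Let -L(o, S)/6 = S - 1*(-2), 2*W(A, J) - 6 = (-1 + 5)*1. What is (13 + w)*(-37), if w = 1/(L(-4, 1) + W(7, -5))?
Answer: -6216/13 ≈ -478.15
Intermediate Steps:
W(A, J) = 5 (W(A, J) = 3 + ((-1 + 5)*1)/2 = 3 + (4*1)/2 = 3 + (1/2)*4 = 3 + 2 = 5)
L(o, S) = -12 - 6*S (L(o, S) = -6*(S - 1*(-2)) = -6*(S + 2) = -6*(2 + S) = -12 - 6*S)
w = -1/13 (w = 1/((-12 - 6*1) + 5) = 1/((-12 - 6) + 5) = 1/(-18 + 5) = 1/(-13) = -1/13 ≈ -0.076923)
(13 + w)*(-37) = (13 - 1/13)*(-37) = (168/13)*(-37) = -6216/13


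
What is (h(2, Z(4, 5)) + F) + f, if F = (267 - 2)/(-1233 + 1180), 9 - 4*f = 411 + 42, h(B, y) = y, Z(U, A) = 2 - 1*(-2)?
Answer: -112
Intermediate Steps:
Z(U, A) = 4 (Z(U, A) = 2 + 2 = 4)
f = -111 (f = 9/4 - (411 + 42)/4 = 9/4 - ¼*453 = 9/4 - 453/4 = -111)
F = -5 (F = 265/(-53) = 265*(-1/53) = -5)
(h(2, Z(4, 5)) + F) + f = (4 - 5) - 111 = -1 - 111 = -112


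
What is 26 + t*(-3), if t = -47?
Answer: 167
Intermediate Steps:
26 + t*(-3) = 26 - 47*(-3) = 26 + 141 = 167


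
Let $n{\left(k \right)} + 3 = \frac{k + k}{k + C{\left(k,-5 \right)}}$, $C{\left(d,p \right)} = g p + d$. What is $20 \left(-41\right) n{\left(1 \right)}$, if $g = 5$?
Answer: $\frac{58220}{23} \approx 2531.3$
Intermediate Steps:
$C{\left(d,p \right)} = d + 5 p$ ($C{\left(d,p \right)} = 5 p + d = d + 5 p$)
$n{\left(k \right)} = -3 + \frac{2 k}{-25 + 2 k}$ ($n{\left(k \right)} = -3 + \frac{k + k}{k + \left(k + 5 \left(-5\right)\right)} = -3 + \frac{2 k}{k + \left(k - 25\right)} = -3 + \frac{2 k}{k + \left(-25 + k\right)} = -3 + \frac{2 k}{-25 + 2 k}$)
$20 \left(-41\right) n{\left(1 \right)} = 20 \left(-41\right) \frac{75 - 4}{-25 + 2 \cdot 1} = - 820 \frac{75 - 4}{-25 + 2} = - 820 \frac{1}{-23} \cdot 71 = - 820 \left(\left(- \frac{1}{23}\right) 71\right) = \left(-820\right) \left(- \frac{71}{23}\right) = \frac{58220}{23}$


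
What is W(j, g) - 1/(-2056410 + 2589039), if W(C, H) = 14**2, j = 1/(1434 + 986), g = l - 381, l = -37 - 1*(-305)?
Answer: 104395283/532629 ≈ 196.00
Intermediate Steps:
l = 268 (l = -37 + 305 = 268)
g = -113 (g = 268 - 381 = -113)
j = 1/2420 ≈ 0.00041322
W(C, H) = 196
W(j, g) - 1/(-2056410 + 2589039) = 196 - 1/(-2056410 + 2589039) = 196 - 1/532629 = 104395283/532629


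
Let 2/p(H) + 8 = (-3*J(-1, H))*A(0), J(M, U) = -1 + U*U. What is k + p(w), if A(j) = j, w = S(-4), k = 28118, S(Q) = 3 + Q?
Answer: 112471/4 ≈ 28118.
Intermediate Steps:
J(M, U) = -1 + U²
w = -1 (w = 3 - 4 = -1)
p(H) = -¼ (p(H) = 2/(-8 - 3*(-1 + H²)*0) = 2/(-8 + (3 - 3*H²)*0) = 2/(-8 + 0) = 2/(-8) = 2*(-⅛) = -¼)
k + p(w) = 28118 - ¼ = 112471/4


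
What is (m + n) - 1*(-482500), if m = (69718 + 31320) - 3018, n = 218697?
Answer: 799217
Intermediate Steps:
m = 98020 (m = 101038 - 3018 = 98020)
(m + n) - 1*(-482500) = (98020 + 218697) - 1*(-482500) = 316717 + 482500 = 799217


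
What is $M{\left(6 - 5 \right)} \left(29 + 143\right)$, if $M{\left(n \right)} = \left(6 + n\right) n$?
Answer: $1204$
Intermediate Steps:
$M{\left(n \right)} = n \left(6 + n\right)$
$M{\left(6 - 5 \right)} \left(29 + 143\right) = \left(6 - 5\right) \left(6 + \left(6 - 5\right)\right) \left(29 + 143\right) = \left(6 - 5\right) \left(6 + \left(6 - 5\right)\right) 172 = 1 \left(6 + 1\right) 172 = 1 \cdot 7 \cdot 172 = 7 \cdot 172 = 1204$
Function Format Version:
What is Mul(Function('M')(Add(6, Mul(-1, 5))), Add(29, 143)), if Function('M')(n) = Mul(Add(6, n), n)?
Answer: 1204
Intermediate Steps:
Function('M')(n) = Mul(n, Add(6, n))
Mul(Function('M')(Add(6, Mul(-1, 5))), Add(29, 143)) = Mul(Mul(Add(6, Mul(-1, 5)), Add(6, Add(6, Mul(-1, 5)))), Add(29, 143)) = Mul(Mul(Add(6, -5), Add(6, Add(6, -5))), 172) = Mul(Mul(1, Add(6, 1)), 172) = Mul(Mul(1, 7), 172) = Mul(7, 172) = 1204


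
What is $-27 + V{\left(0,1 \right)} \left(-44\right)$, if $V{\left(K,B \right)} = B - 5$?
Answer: $149$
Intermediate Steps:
$V{\left(K,B \right)} = -5 + B$ ($V{\left(K,B \right)} = B - 5 = -5 + B$)
$-27 + V{\left(0,1 \right)} \left(-44\right) = -27 + \left(-5 + 1\right) \left(-44\right) = -27 - -176 = -27 + 176 = 149$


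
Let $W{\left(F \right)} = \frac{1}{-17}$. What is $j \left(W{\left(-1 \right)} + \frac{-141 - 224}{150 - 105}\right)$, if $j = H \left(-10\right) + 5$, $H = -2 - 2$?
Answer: $- \frac{6250}{17} \approx -367.65$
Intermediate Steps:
$W{\left(F \right)} = - \frac{1}{17}$
$H = -4$ ($H = -2 - 2 = -4$)
$j = 45$ ($j = \left(-4\right) \left(-10\right) + 5 = 40 + 5 = 45$)
$j \left(W{\left(-1 \right)} + \frac{-141 - 224}{150 - 105}\right) = 45 \left(- \frac{1}{17} + \frac{-141 - 224}{150 - 105}\right) = 45 \left(- \frac{1}{17} - \frac{365}{45}\right) = 45 \left(- \frac{1}{17} - \frac{73}{9}\right) = 45 \left(- \frac{1250}{153}\right) = - \frac{6250}{17}$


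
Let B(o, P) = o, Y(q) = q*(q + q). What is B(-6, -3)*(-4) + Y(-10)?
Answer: 224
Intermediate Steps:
Y(q) = 2*q**2 (Y(q) = q*(2*q) = 2*q**2)
B(-6, -3)*(-4) + Y(-10) = -6*(-4) + 2*(-10)**2 = 24 + 2*100 = 24 + 200 = 224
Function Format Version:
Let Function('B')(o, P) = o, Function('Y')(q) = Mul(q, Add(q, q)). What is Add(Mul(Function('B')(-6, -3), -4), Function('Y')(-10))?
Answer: 224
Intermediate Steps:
Function('Y')(q) = Mul(2, Pow(q, 2)) (Function('Y')(q) = Mul(q, Mul(2, q)) = Mul(2, Pow(q, 2)))
Add(Mul(Function('B')(-6, -3), -4), Function('Y')(-10)) = Add(Mul(-6, -4), Mul(2, Pow(-10, 2))) = Add(24, Mul(2, 100)) = Add(24, 200) = 224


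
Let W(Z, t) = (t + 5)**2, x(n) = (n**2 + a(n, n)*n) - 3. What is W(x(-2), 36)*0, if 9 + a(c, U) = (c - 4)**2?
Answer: 0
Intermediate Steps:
a(c, U) = -9 + (-4 + c)**2 (a(c, U) = -9 + (c - 4)**2 = -9 + (-4 + c)**2)
x(n) = -3 + n**2 + n*(-9 + (-4 + n)**2) (x(n) = (n**2 + (-9 + (-4 + n)**2)*n) - 3 = (n**2 + n*(-9 + (-4 + n)**2)) - 3 = -3 + n**2 + n*(-9 + (-4 + n)**2))
W(Z, t) = (5 + t)**2
W(x(-2), 36)*0 = (5 + 36)**2*0 = 41**2*0 = 1681*0 = 0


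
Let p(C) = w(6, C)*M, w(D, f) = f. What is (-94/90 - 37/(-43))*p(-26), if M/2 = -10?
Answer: -37024/387 ≈ -95.669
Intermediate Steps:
M = -20 (M = 2*(-10) = -20)
p(C) = -20*C (p(C) = C*(-20) = -20*C)
(-94/90 - 37/(-43))*p(-26) = (-94/90 - 37/(-43))*(-20*(-26)) = (-94*1/90 - 37*(-1/43))*520 = (-47/45 + 37/43)*520 = -356/1935*520 = -37024/387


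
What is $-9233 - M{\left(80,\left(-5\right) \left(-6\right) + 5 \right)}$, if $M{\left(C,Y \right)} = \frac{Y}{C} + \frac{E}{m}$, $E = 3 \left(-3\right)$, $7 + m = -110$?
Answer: $- \frac{1920571}{208} \approx -9233.5$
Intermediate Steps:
$m = -117$ ($m = -7 - 110 = -117$)
$E = -9$
$M{\left(C,Y \right)} = \frac{1}{13} + \frac{Y}{C}$ ($M{\left(C,Y \right)} = \frac{Y}{C} - \frac{9}{-117} = \frac{Y}{C} - - \frac{1}{13} = \frac{Y}{C} + \frac{1}{13} = \frac{1}{13} + \frac{Y}{C}$)
$-9233 - M{\left(80,\left(-5\right) \left(-6\right) + 5 \right)} = -9233 - \frac{\left(\left(-5\right) \left(-6\right) + 5\right) + \frac{1}{13} \cdot 80}{80} = -9233 - \frac{\left(30 + 5\right) + \frac{80}{13}}{80} = -9233 - \frac{35 + \frac{80}{13}}{80} = -9233 - \frac{1}{80} \cdot \frac{535}{13} = -9233 - \frac{107}{208} = - \frac{1920571}{208}$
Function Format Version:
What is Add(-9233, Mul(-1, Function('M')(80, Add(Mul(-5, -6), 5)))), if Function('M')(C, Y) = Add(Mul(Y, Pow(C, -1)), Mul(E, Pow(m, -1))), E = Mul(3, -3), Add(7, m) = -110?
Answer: Rational(-1920571, 208) ≈ -9233.5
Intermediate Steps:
m = -117 (m = Add(-7, -110) = -117)
E = -9
Function('M')(C, Y) = Add(Rational(1, 13), Mul(Y, Pow(C, -1))) (Function('M')(C, Y) = Add(Mul(Y, Pow(C, -1)), Mul(-9, Pow(-117, -1))) = Add(Mul(Y, Pow(C, -1)), Mul(-9, Rational(-1, 117))) = Add(Mul(Y, Pow(C, -1)), Rational(1, 13)) = Add(Rational(1, 13), Mul(Y, Pow(C, -1))))
Add(-9233, Mul(-1, Function('M')(80, Add(Mul(-5, -6), 5)))) = Add(-9233, Mul(-1, Mul(Pow(80, -1), Add(Add(Mul(-5, -6), 5), Mul(Rational(1, 13), 80))))) = Add(-9233, Mul(-1, Mul(Rational(1, 80), Add(Add(30, 5), Rational(80, 13))))) = Add(-9233, Mul(-1, Mul(Rational(1, 80), Add(35, Rational(80, 13))))) = Add(-9233, Mul(-1, Mul(Rational(1, 80), Rational(535, 13)))) = Add(-9233, Mul(-1, Rational(107, 208))) = Add(-9233, Rational(-107, 208)) = Rational(-1920571, 208)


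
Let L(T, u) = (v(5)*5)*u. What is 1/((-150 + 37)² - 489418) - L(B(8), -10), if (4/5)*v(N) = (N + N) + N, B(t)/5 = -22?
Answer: 893716873/953298 ≈ 937.50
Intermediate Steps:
B(t) = -110 (B(t) = 5*(-22) = -110)
v(N) = 15*N/4 (v(N) = 5*((N + N) + N)/4 = 5*(2*N + N)/4 = 5*(3*N)/4 = 15*N/4)
L(T, u) = 375*u/4 (L(T, u) = (((15/4)*5)*5)*u = ((75/4)*5)*u = 375*u/4)
1/((-150 + 37)² - 489418) - L(B(8), -10) = 1/((-150 + 37)² - 489418) - 375*(-10)/4 = 1/((-113)² - 489418) - 1*(-1875/2) = 1/(12769 - 489418) + 1875/2 = 1/(-476649) + 1875/2 = -1/476649 + 1875/2 = 893716873/953298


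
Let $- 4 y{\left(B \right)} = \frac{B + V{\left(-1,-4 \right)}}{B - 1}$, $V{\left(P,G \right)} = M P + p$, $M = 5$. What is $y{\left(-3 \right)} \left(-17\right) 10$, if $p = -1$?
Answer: $\frac{765}{8} \approx 95.625$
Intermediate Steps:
$V{\left(P,G \right)} = -1 + 5 P$ ($V{\left(P,G \right)} = 5 P - 1 = -1 + 5 P$)
$y{\left(B \right)} = - \frac{-6 + B}{4 \left(-1 + B\right)}$ ($y{\left(B \right)} = - \frac{\left(B + \left(-1 + 5 \left(-1\right)\right)\right) \frac{1}{B - 1}}{4} = - \frac{\left(B - 6\right) \frac{1}{-1 + B}}{4} = - \frac{\left(-6 + B\right) \frac{1}{-1 + B}}{4} = - \frac{\frac{1}{-1 + B} \left(-6 + B\right)}{4} = - \frac{-6 + B}{4 \left(-1 + B\right)}$)
$y{\left(-3 \right)} \left(-17\right) 10 = \frac{6 - -3}{4 \left(-1 - 3\right)} \left(-17\right) 10 = \frac{6 + 3}{4 \left(-4\right)} \left(-17\right) 10 = \frac{1}{4} \left(- \frac{1}{4}\right) 9 \left(-17\right) 10 = \left(- \frac{9}{16}\right) \left(-17\right) 10 = \frac{153}{16} \cdot 10 = \frac{765}{8}$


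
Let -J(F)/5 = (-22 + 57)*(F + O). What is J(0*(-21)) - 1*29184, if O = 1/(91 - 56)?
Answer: -29189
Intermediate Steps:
O = 1/35 ≈ 0.028571
J(F) = -5 - 175*F (J(F) = -5*(-22 + 57)*(F + 1/35) = -175*(1/35 + F) = -5*(1 + 35*F) = -5 - 175*F)
J(0*(-21)) - 1*29184 = (-5 - 0*(-21)) - 1*29184 = (-5 - 175*0) - 29184 = (-5 + 0) - 29184 = -5 - 29184 = -29189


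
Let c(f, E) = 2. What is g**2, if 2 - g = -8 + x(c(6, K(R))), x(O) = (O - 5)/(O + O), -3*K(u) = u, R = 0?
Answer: 1849/16 ≈ 115.56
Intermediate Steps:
K(u) = -u/3
x(O) = (-5 + O)/(2*O) (x(O) = (-5 + O)/((2*O)) = (-5 + O)*(1/(2*O)) = (-5 + O)/(2*O))
g = 43/4 (g = 2 - (-8 + (1/2)*(-5 + 2)/2) = 2 - (-8 + (1/2)*(1/2)*(-3)) = 2 - (-8 - 3/4) = 2 - 1*(-35/4) = 2 + 35/4 = 43/4 ≈ 10.750)
g**2 = (43/4)**2 = 1849/16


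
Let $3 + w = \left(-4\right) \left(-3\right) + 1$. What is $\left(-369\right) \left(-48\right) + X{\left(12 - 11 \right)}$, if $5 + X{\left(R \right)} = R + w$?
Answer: $17718$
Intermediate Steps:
$w = 10$ ($w = -3 + \left(\left(-4\right) \left(-3\right) + 1\right) = -3 + \left(12 + 1\right) = -3 + 13 = 10$)
$X{\left(R \right)} = 5 + R$ ($X{\left(R \right)} = -5 + \left(R + 10\right) = -5 + \left(10 + R\right) = 5 + R$)
$\left(-369\right) \left(-48\right) + X{\left(12 - 11 \right)} = \left(-369\right) \left(-48\right) + \left(5 + \left(12 - 11\right)\right) = 17712 + \left(5 + 1\right) = 17712 + 6 = 17718$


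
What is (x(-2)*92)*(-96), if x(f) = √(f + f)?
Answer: -17664*I ≈ -17664.0*I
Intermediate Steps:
x(f) = √2*√f (x(f) = √(2*f) = √2*√f)
(x(-2)*92)*(-96) = ((√2*√(-2))*92)*(-96) = ((√2*(I*√2))*92)*(-96) = ((2*I)*92)*(-96) = (184*I)*(-96) = -17664*I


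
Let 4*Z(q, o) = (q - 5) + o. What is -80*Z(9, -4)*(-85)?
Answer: 0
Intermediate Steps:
Z(q, o) = -5/4 + o/4 + q/4 (Z(q, o) = ((q - 5) + o)/4 = ((-5 + q) + o)/4 = (-5 + o + q)/4 = -5/4 + o/4 + q/4)
-80*Z(9, -4)*(-85) = -80*(-5/4 + (¼)*(-4) + (¼)*9)*(-85) = -80*(-5/4 - 1 + 9/4)*(-85) = -80*0*(-85) = 0*(-85) = 0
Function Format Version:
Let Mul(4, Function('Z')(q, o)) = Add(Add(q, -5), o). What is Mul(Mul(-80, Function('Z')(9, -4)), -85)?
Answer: 0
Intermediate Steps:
Function('Z')(q, o) = Add(Rational(-5, 4), Mul(Rational(1, 4), o), Mul(Rational(1, 4), q)) (Function('Z')(q, o) = Mul(Rational(1, 4), Add(Add(q, -5), o)) = Mul(Rational(1, 4), Add(Add(-5, q), o)) = Mul(Rational(1, 4), Add(-5, o, q)) = Add(Rational(-5, 4), Mul(Rational(1, 4), o), Mul(Rational(1, 4), q)))
Mul(Mul(-80, Function('Z')(9, -4)), -85) = Mul(Mul(-80, Add(Rational(-5, 4), Mul(Rational(1, 4), -4), Mul(Rational(1, 4), 9))), -85) = Mul(Mul(-80, Add(Rational(-5, 4), -1, Rational(9, 4))), -85) = Mul(Mul(-80, 0), -85) = Mul(0, -85) = 0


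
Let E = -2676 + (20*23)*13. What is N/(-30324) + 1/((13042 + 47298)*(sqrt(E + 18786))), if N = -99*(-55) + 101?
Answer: -2773/15162 + sqrt(10)/28359800 ≈ -0.18289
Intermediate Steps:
N = 5546 (N = 5445 + 101 = 5546)
E = 3304 (E = -2676 + 460*13 = -2676 + 5980 = 3304)
N/(-30324) + 1/((13042 + 47298)*(sqrt(E + 18786))) = 5546/(-30324) + 1/((13042 + 47298)*(sqrt(3304 + 18786))) = 5546*(-1/30324) + 1/(60340*(sqrt(22090))) = -2773/15162 + 1/(60340*((47*sqrt(10)))) = -2773/15162 + (sqrt(10)/470)/60340 = -2773/15162 + sqrt(10)/28359800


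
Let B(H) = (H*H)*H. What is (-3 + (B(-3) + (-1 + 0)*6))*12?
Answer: -432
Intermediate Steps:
B(H) = H³ (B(H) = H²*H = H³)
(-3 + (B(-3) + (-1 + 0)*6))*12 = (-3 + ((-3)³ + (-1 + 0)*6))*12 = (-3 + (-27 - 1*6))*12 = (-3 + (-27 - 6))*12 = (-3 - 33)*12 = -36*12 = -432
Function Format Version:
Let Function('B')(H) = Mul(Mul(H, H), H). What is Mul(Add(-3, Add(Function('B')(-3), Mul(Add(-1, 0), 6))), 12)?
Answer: -432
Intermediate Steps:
Function('B')(H) = Pow(H, 3) (Function('B')(H) = Mul(Pow(H, 2), H) = Pow(H, 3))
Mul(Add(-3, Add(Function('B')(-3), Mul(Add(-1, 0), 6))), 12) = Mul(Add(-3, Add(Pow(-3, 3), Mul(Add(-1, 0), 6))), 12) = Mul(Add(-3, Add(-27, Mul(-1, 6))), 12) = Mul(Add(-3, Add(-27, -6)), 12) = Mul(Add(-3, -33), 12) = Mul(-36, 12) = -432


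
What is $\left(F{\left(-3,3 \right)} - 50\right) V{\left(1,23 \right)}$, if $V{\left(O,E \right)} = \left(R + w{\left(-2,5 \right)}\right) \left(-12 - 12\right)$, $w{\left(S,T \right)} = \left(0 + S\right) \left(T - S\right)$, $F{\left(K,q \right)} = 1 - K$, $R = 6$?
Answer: $-8832$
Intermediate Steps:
$w{\left(S,T \right)} = S \left(T - S\right)$
$V{\left(O,E \right)} = 192$ ($V{\left(O,E \right)} = \left(6 - 2 \left(5 - -2\right)\right) \left(-12 - 12\right) = \left(6 - 2 \left(5 + 2\right)\right) \left(-24\right) = \left(6 - 14\right) \left(-24\right) = \left(-8\right) \left(-24\right) = 192$)
$\left(F{\left(-3,3 \right)} - 50\right) V{\left(1,23 \right)} = \left(\left(1 - -3\right) - 50\right) 192 = \left(\left(1 + 3\right) - 50\right) 192 = \left(4 - 50\right) 192 = \left(-46\right) 192 = -8832$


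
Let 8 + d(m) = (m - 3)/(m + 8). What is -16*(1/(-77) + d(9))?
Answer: 160432/1309 ≈ 122.56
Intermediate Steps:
d(m) = -8 + (-3 + m)/(8 + m) (d(m) = -8 + (m - 3)/(m + 8) = -8 + (-3 + m)/(8 + m))
-16*(1/(-77) + d(9)) = -16*(1/(-77) + (-67 - 7*9)/(8 + 9)) = -16*(-1/77 + (-67 - 63)/17) = -16*(-1/77 + (1/17)*(-130)) = -16*(-1/77 - 130/17) = -16*(-10027/1309) = 160432/1309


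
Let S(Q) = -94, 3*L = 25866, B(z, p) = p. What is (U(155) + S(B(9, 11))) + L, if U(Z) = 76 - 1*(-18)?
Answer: 8622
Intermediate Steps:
U(Z) = 94 (U(Z) = 76 + 18 = 94)
L = 8622 (L = (1/3)*25866 = 8622)
(U(155) + S(B(9, 11))) + L = (94 - 94) + 8622 = 0 + 8622 = 8622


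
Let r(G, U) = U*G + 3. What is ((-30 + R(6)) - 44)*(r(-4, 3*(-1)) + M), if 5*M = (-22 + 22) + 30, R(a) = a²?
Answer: -798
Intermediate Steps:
M = 6 (M = ((-22 + 22) + 30)/5 = (0 + 30)/5 = (⅕)*30 = 6)
r(G, U) = 3 + G*U (r(G, U) = G*U + 3 = 3 + G*U)
((-30 + R(6)) - 44)*(r(-4, 3*(-1)) + M) = ((-30 + 6²) - 44)*((3 - 12*(-1)) + 6) = ((-30 + 36) - 44)*((3 - 4*(-3)) + 6) = (6 - 44)*((3 + 12) + 6) = -38*(15 + 6) = -38*21 = -798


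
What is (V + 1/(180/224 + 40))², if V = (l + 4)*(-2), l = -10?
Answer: 754930576/5221225 ≈ 144.59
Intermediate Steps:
V = 12 (V = (-10 + 4)*(-2) = -6*(-2) = 12)
(V + 1/(180/224 + 40))² = (12 + 1/(180/224 + 40))² = (12 + 1/(180*(1/224) + 40))² = (12 + 1/(45/56 + 40))² = (12 + 1/(2285/56))² = (12 + 56/2285)² = (27476/2285)² = 754930576/5221225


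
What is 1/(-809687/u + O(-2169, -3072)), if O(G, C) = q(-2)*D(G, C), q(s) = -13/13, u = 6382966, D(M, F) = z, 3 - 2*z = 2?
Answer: -3191483/2000585 ≈ -1.5953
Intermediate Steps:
z = 1/2 (z = 3/2 - 1/2*2 = 3/2 - 1 = 1/2 ≈ 0.50000)
D(M, F) = 1/2
q(s) = -1 (q(s) = -13*1/13 = -1)
O(G, C) = -1/2 (O(G, C) = -1*1/2 = -1/2)
1/(-809687/u + O(-2169, -3072)) = 1/(-809687/6382966 - 1/2) = 1/(-2000585/3191483) = -3191483/2000585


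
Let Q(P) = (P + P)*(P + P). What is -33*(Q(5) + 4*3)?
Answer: -3696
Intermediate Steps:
Q(P) = 4*P**2 (Q(P) = (2*P)*(2*P) = 4*P**2)
-33*(Q(5) + 4*3) = -33*(4*5**2 + 4*3) = -33*(4*25 + 12) = -33*(100 + 12) = -33*112 = -3696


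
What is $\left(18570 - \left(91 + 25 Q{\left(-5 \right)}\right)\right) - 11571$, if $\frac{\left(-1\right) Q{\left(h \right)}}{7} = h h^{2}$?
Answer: $-14967$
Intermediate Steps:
$Q{\left(h \right)} = - 7 h^{3}$ ($Q{\left(h \right)} = - 7 h h^{2} = - 7 h^{3}$)
$\left(18570 - \left(91 + 25 Q{\left(-5 \right)}\right)\right) - 11571 = \left(18570 - \left(91 + 25 \left(- 7 \left(-5\right)^{3}\right)\right)\right) - 11571 = \left(18570 - \left(91 + 25 \left(\left(-7\right) \left(-125\right)\right)\right)\right) - 11571 = \left(18570 - 21966\right) - 11571 = -3396 - 11571 = -14967$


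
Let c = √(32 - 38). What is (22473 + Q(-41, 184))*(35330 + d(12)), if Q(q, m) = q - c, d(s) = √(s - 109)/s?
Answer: (22432 - I*√6)*(423960 + I*√97)/12 ≈ 7.9252e+8 - 68130.0*I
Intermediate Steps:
c = I*√6 (c = √(-6) = I*√6 ≈ 2.4495*I)
d(s) = √(-109 + s)/s
Q(q, m) = q - I*√6
(22473 + Q(-41, 184))*(35330 + d(12)) = (22473 + (-41 - I*√6))*(35330 + √(-109 + 12)/12) = (22432 - I*√6)*(35330 + √(-97)/12) = (22432 - I*√6)*(35330 + (I*√97)/12) = (22432 - I*√6)*(35330 + I*√97/12)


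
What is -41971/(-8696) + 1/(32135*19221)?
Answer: 25924094740481/5371230797160 ≈ 4.8265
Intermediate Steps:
-41971/(-8696) + 1/(32135*19221) = -41971*(-1/8696) + (1/32135)*(1/19221) = 41971/8696 + 1/617666835 = 25924094740481/5371230797160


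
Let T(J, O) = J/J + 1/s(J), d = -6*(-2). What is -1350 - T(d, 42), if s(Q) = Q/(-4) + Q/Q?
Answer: -2701/2 ≈ -1350.5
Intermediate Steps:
d = 12
s(Q) = 1 - Q/4 (s(Q) = Q*(-¼) + 1 = -Q/4 + 1 = 1 - Q/4)
T(J, O) = 1 + 1/(1 - J/4) (T(J, O) = J/J + 1/(1 - J/4) = 1 + 1/(1 - J/4))
-1350 - T(d, 42) = -1350 - (-8 + 12)/(-4 + 12) = -1350 - 4/8 = -1350 - 1*½ = -1350 - ½ = -2701/2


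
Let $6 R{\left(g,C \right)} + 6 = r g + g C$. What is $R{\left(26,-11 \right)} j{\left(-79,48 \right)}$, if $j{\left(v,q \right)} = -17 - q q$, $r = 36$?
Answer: $- \frac{747362}{3} \approx -2.4912 \cdot 10^{5}$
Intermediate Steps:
$R{\left(g,C \right)} = -1 + 6 g + \frac{C g}{6}$ ($R{\left(g,C \right)} = -1 + \frac{36 g + g C}{6} = -1 + \frac{36 g + C g}{6} = -1 + \left(6 g + \frac{C g}{6}\right) = -1 + 6 g + \frac{C g}{6}$)
$j{\left(v,q \right)} = -17 - q^{2}$
$R{\left(26,-11 \right)} j{\left(-79,48 \right)} = \left(-1 + 6 \cdot 26 + \frac{1}{6} \left(-11\right) 26\right) \left(-17 - 48^{2}\right) = \left(-1 + 156 - \frac{143}{3}\right) \left(-17 - 2304\right) = \frac{322 \left(-17 - 2304\right)}{3} = \frac{322}{3} \left(-2321\right) = - \frac{747362}{3}$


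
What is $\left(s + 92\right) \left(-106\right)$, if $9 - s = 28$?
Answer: $-7738$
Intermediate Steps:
$s = -19$ ($s = 9 - 28 = -19$)
$\left(s + 92\right) \left(-106\right) = \left(-19 + 92\right) \left(-106\right) = 73 \left(-106\right) = -7738$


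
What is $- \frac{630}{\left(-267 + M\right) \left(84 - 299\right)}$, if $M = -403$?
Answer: $- \frac{63}{14405} \approx -0.0043735$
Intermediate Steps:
$- \frac{630}{\left(-267 + M\right) \left(84 - 299\right)} = - \frac{630}{\left(-267 - 403\right) \left(84 - 299\right)} = - \frac{630}{\left(-670\right) \left(-215\right)} = - \frac{630}{144050} = \left(-630\right) \frac{1}{144050} = - \frac{63}{14405}$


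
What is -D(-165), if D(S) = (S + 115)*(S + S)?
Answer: -16500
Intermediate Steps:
D(S) = 2*S*(115 + S) (D(S) = (115 + S)*(2*S) = 2*S*(115 + S))
-D(-165) = -2*(-165)*(115 - 165) = -2*(-165)*(-50) = -1*16500 = -16500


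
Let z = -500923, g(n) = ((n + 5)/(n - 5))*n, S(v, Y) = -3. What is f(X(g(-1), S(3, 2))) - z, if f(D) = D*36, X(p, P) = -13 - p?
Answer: 500431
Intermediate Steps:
g(n) = n*(5 + n)/(-5 + n) (g(n) = ((5 + n)/(-5 + n))*n = n*(5 + n)/(-5 + n))
f(D) = 36*D
f(X(g(-1), S(3, 2))) - z = 36*(-13 - (-1)*(5 - 1)/(-5 - 1)) - 1*(-500923) = 36*(-13 - (-1)*4/(-6)) + 500923 = 36*(-13 - (-1)*(-1)*4/6) + 500923 = 36*(-13 - 1*2/3) + 500923 = 36*(-13 - 2/3) + 500923 = 36*(-41/3) + 500923 = -492 + 500923 = 500431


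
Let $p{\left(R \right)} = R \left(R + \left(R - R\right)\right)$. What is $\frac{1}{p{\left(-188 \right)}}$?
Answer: $\frac{1}{35344} \approx 2.8293 \cdot 10^{-5}$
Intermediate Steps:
$p{\left(R \right)} = R^{2}$ ($p{\left(R \right)} = R \left(R + 0\right) = R R = R^{2}$)
$\frac{1}{p{\left(-188 \right)}} = \frac{1}{\left(-188\right)^{2}} = \frac{1}{35344}$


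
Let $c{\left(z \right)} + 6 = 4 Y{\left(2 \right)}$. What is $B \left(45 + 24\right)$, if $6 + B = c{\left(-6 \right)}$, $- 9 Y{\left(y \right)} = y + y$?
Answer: $- \frac{2852}{3} \approx -950.67$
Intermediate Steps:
$Y{\left(y \right)} = - \frac{2 y}{9}$ ($Y{\left(y \right)} = - \frac{y + y}{9} = - \frac{2 y}{9}$)
$c{\left(z \right)} = - \frac{70}{9}$ ($c{\left(z \right)} = -6 + 4 \left(\left(- \frac{2}{9}\right) 2\right) = -6 + 4 \left(- \frac{4}{9}\right) = -6 - \frac{16}{9} = - \frac{70}{9}$)
$B = - \frac{124}{9}$ ($B = -6 - \frac{70}{9} = - \frac{124}{9} \approx -13.778$)
$B \left(45 + 24\right) = - \frac{124 \left(45 + 24\right)}{9} = \left(- \frac{124}{9}\right) 69 = - \frac{2852}{3}$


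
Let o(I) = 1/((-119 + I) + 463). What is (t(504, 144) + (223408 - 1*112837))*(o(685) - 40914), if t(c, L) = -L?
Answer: -1549677488545/343 ≈ -4.5180e+9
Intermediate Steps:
o(I) = 1/(344 + I)
(t(504, 144) + (223408 - 1*112837))*(o(685) - 40914) = (-1*144 + (223408 - 1*112837))*(1/(344 + 685) - 40914) = (-144 + (223408 - 112837))*(1/1029 - 40914) = (-144 + 110571)*(1/1029 - 40914) = 110427*(-42100505/1029) = -1549677488545/343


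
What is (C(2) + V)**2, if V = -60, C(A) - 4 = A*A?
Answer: 2704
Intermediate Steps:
C(A) = 4 + A**2 (C(A) = 4 + A*A = 4 + A**2)
(C(2) + V)**2 = ((4 + 2**2) - 60)**2 = ((4 + 4) - 60)**2 = (8 - 60)**2 = (-52)**2 = 2704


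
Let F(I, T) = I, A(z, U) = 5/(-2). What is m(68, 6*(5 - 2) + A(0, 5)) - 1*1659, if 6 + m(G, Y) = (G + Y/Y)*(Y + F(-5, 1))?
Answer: -1881/2 ≈ -940.50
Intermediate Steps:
A(z, U) = -5/2 (A(z, U) = 5*(-½) = -5/2)
m(G, Y) = -6 + (1 + G)*(-5 + Y) (m(G, Y) = -6 + (G + Y/Y)*(Y - 5) = -6 + (G + 1)*(-5 + Y) = -6 + (1 + G)*(-5 + Y))
m(68, 6*(5 - 2) + A(0, 5)) - 1*1659 = (-11 + (6*(5 - 2) - 5/2) - 5*68 + 68*(6*(5 - 2) - 5/2)) - 1*1659 = (-11 + (6*3 - 5/2) - 340 + 68*(6*3 - 5/2)) - 1659 = (-11 + (18 - 5/2) - 340 + 68*(18 - 5/2)) - 1659 = (-11 + 31/2 - 340 + 68*(31/2)) - 1659 = (-11 + 31/2 - 340 + 1054) - 1659 = 1437/2 - 1659 = -1881/2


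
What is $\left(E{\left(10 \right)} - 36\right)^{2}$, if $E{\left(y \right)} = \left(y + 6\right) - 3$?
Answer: $529$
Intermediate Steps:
$E{\left(y \right)} = 3 + y$ ($E{\left(y \right)} = \left(6 + y\right) - 3 = 3 + y$)
$\left(E{\left(10 \right)} - 36\right)^{2} = \left(\left(3 + 10\right) - 36\right)^{2} = \left(13 - 36\right)^{2} = \left(-23\right)^{2} = 529$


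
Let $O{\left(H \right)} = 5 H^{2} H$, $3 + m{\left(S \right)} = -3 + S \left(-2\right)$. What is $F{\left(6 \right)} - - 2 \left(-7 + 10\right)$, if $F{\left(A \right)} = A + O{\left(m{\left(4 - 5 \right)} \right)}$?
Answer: $-308$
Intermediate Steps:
$m{\left(S \right)} = -6 - 2 S$ ($m{\left(S \right)} = -3 + \left(-3 + S \left(-2\right)\right) = -3 - \left(3 + 2 S\right) = -6 - 2 S$)
$O{\left(H \right)} = 5 H^{3}$
$F{\left(A \right)} = -320 + A$ ($F{\left(A \right)} = A + 5 \left(-6 - 2 \left(4 - 5\right)\right)^{3} = A + 5 \left(-6 - -2\right)^{3} = A + 5 \left(-6 + 2\right)^{3} = A + 5 \left(-4\right)^{3} = A + 5 \left(-64\right) = A - 320 = -320 + A$)
$F{\left(6 \right)} - - 2 \left(-7 + 10\right) = \left(-320 + 6\right) - - 2 \left(-7 + 10\right) = -314 - \left(-2\right) 3 = -314 - -6 = -314 + 6 = -308$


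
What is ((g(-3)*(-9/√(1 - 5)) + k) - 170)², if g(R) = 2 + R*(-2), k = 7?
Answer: 25273 - 11736*I ≈ 25273.0 - 11736.0*I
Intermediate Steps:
g(R) = 2 - 2*R
((g(-3)*(-9/√(1 - 5)) + k) - 170)² = (((2 - 2*(-3))*(-9/√(1 - 5)) + 7) - 170)² = (((2 + 6)*(-9*(-I/2)) + 7) - 170)² = ((8*(-9*(-I/2)) + 7) - 170)² = ((8*(-(-9)*I/2) + 7) - 170)² = ((8*(9*I/2) + 7) - 170)² = ((36*I + 7) - 170)² = ((7 + 36*I) - 170)² = (-163 + 36*I)²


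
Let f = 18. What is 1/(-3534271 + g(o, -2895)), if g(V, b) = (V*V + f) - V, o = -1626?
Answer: -1/888751 ≈ -1.1252e-6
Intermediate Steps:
g(V, b) = 18 + V² - V (g(V, b) = (V*V + 18) - V = (V² + 18) - V = (18 + V²) - V = 18 + V² - V)
1/(-3534271 + g(o, -2895)) = 1/(-3534271 + (18 + (-1626)² - 1*(-1626))) = 1/(-3534271 + (18 + 2643876 + 1626)) = 1/(-3534271 + 2645520) = 1/(-888751) = -1/888751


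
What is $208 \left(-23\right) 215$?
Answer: $-1028560$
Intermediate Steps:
$208 \left(-23\right) 215 = \left(-4784\right) 215 = -1028560$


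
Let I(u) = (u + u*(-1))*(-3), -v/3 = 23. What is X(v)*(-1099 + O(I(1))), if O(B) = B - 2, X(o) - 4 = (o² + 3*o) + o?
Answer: -4942389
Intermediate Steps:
v = -69 (v = -3*23 = -69)
X(o) = 4 + o² + 4*o (X(o) = 4 + ((o² + 3*o) + o) = 4 + (o² + 4*o) = 4 + o² + 4*o)
I(u) = 0 (I(u) = (u - u)*(-3) = 0*(-3) = 0)
O(B) = -2 + B
X(v)*(-1099 + O(I(1))) = (4 + (-69)² + 4*(-69))*(-1099 + (-2 + 0)) = (4 + 4761 - 276)*(-1099 - 2) = 4489*(-1101) = -4942389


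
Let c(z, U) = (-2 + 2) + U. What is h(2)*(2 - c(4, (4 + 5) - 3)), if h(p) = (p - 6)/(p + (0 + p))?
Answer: 4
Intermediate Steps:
c(z, U) = U (c(z, U) = 0 + U = U)
h(p) = (-6 + p)/(2*p) (h(p) = (-6 + p)/(p + p) = (-6 + p)/((2*p)) = (-6 + p)*(1/(2*p)) = (-6 + p)/(2*p))
h(2)*(2 - c(4, (4 + 5) - 3)) = ((½)*(-6 + 2)/2)*(2 - ((4 + 5) - 3)) = ((½)*(½)*(-4))*(2 - (9 - 3)) = -(2 - 1*6) = -(2 - 6) = -1*(-4) = 4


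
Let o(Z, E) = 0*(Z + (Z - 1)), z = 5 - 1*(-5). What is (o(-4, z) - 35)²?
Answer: 1225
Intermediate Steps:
z = 10 (z = 5 + 5 = 10)
o(Z, E) = 0 (o(Z, E) = 0*(Z + (-1 + Z)) = 0*(-1 + 2*Z) = 0)
(o(-4, z) - 35)² = (0 - 35)² = (-35)² = 1225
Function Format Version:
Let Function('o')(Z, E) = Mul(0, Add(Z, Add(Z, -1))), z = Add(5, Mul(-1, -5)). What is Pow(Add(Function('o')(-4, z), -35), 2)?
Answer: 1225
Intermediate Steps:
z = 10 (z = Add(5, 5) = 10)
Function('o')(Z, E) = 0 (Function('o')(Z, E) = Mul(0, Add(Z, Add(-1, Z))) = Mul(0, Add(-1, Mul(2, Z))) = 0)
Pow(Add(Function('o')(-4, z), -35), 2) = Pow(Add(0, -35), 2) = Pow(-35, 2) = 1225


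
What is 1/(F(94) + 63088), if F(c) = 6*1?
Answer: 1/63094 ≈ 1.5849e-5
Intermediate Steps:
F(c) = 6
1/(F(94) + 63088) = 1/(6 + 63088) = 1/63094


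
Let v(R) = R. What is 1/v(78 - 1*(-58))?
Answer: 1/136 ≈ 0.0073529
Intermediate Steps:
1/v(78 - 1*(-58)) = 1/(78 - 1*(-58)) = 1/(78 + 58) = 1/136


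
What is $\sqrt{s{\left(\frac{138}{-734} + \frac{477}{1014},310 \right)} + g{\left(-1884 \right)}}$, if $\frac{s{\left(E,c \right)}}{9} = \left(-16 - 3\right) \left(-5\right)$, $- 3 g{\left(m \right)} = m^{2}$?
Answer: $i \sqrt{1182297} \approx 1087.3 i$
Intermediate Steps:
$g{\left(m \right)} = - \frac{m^{2}}{3}$
$s{\left(E,c \right)} = 855$ ($s{\left(E,c \right)} = 9 \left(-16 - 3\right) \left(-5\right) = 9 \left(\left(-19\right) \left(-5\right)\right) = 9 \cdot 95 = 855$)
$\sqrt{s{\left(\frac{138}{-734} + \frac{477}{1014},310 \right)} + g{\left(-1884 \right)}} = \sqrt{855 - \frac{\left(-1884\right)^{2}}{3}} = \sqrt{855 - 1183152} = \sqrt{-1182297} = i \sqrt{1182297}$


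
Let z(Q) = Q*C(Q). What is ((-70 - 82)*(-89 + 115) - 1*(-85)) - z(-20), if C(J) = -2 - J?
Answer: -3507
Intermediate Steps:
z(Q) = Q*(-2 - Q)
((-70 - 82)*(-89 + 115) - 1*(-85)) - z(-20) = ((-70 - 82)*(-89 + 115) - 1*(-85)) - (-1)*(-20)*(2 - 20) = (-152*26 + 85) - (-1)*(-20)*(-18) = (-3952 + 85) - 1*(-360) = -3867 + 360 = -3507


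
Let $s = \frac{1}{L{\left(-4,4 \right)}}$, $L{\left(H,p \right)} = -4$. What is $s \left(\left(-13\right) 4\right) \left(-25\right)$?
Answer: $-325$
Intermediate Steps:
$s = - \frac{1}{4}$ ($s = \frac{1}{-4} = - \frac{1}{4} \approx -0.25$)
$s \left(\left(-13\right) 4\right) \left(-25\right) = - \frac{\left(-13\right) 4}{4} \left(-25\right) = \left(- \frac{1}{4}\right) \left(-52\right) \left(-25\right) = 13 \left(-25\right) = -325$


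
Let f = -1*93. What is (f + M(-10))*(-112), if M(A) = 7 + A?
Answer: 10752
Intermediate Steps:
f = -93
(f + M(-10))*(-112) = (-93 + (7 - 10))*(-112) = (-93 - 3)*(-112) = -96*(-112) = 10752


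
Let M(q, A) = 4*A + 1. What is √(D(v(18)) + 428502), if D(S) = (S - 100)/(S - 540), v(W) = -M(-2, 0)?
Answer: √125414448503/541 ≈ 654.60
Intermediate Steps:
M(q, A) = 1 + 4*A
v(W) = -1 (v(W) = -(1 + 4*0) = -(1 + 0) = -1*1 = -1)
D(S) = (-100 + S)/(-540 + S)
√(D(v(18)) + 428502) = √((-100 - 1)/(-540 - 1) + 428502) = √(-101/(-541) + 428502) = √(-1/541*(-101) + 428502) = √(101/541 + 428502) = √(231819683/541) = √125414448503/541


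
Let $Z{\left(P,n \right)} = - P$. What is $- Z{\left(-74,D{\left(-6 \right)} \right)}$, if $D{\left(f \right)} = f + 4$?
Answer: $-74$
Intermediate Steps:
$D{\left(f \right)} = 4 + f$
$- Z{\left(-74,D{\left(-6 \right)} \right)} = - \left(-1\right) \left(-74\right) = \left(-1\right) 74 = -74$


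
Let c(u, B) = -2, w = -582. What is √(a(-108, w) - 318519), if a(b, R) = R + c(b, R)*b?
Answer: I*√318885 ≈ 564.7*I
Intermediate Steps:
a(b, R) = R - 2*b
√(a(-108, w) - 318519) = √((-582 - 2*(-108)) - 318519) = √((-582 + 216) - 318519) = √(-366 - 318519) = √(-318885) = I*√318885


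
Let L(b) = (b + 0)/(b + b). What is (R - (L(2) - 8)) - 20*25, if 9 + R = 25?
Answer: -953/2 ≈ -476.50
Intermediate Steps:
R = 16 (R = -9 + 25 = 16)
L(b) = ½ (L(b) = b/((2*b)) = b*(1/(2*b)) = ½)
(R - (L(2) - 8)) - 20*25 = (16 - (½ - 8)) - 20*25 = (16 - 1*(-15/2)) - 500 = (16 + 15/2) - 500 = 47/2 - 500 = -953/2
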